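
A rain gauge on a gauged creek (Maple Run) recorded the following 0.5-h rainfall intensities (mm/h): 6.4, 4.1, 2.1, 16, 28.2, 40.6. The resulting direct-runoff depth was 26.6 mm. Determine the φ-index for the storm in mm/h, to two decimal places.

φ ≈ 10.53 mm/h

Only the 3 blocks with intensity above φ contribute runoff: 16, 28.2, 40.6 mm/h.
Σ(I−φ)·Δt = d  ⇒  (16+28.2+40.6 − 3φ)·0.5 = 26.6
φ = (84.80 − 26.6/0.5) / 3 = 10.53 mm/h.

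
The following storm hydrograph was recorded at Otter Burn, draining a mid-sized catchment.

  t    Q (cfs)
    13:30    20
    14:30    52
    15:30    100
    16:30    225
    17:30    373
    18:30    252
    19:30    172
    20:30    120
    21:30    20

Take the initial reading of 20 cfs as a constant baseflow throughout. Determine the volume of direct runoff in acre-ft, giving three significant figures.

Direct-runoff ordinates (Q − Q_b): 0.0, 32.0, 80.0, 205.0, 353.0, 232.0, 152.0, 100.0, 0.0 cfs.
ΣQ_DR = 1154 cfs.
With Δt = 1 h = 3600 s, V = ΣQ_DR · Δt = 1154 × 3600 = 4.15 × 10^6 ft³ = 95.4 acre-ft.

V ≈ 95.4 acre-ft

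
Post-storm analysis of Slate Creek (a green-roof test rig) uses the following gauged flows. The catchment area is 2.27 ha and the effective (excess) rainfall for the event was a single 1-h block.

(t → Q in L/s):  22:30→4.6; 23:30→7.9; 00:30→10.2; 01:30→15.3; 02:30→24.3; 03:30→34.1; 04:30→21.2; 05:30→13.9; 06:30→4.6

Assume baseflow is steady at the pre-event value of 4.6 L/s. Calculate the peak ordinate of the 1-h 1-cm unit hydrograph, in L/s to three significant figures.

U_p ≈ 19.6 L/s

Direct runoff: 0.0, 3.3, 5.6, 10.7, 19.7, 29.5, 16.6, 9.3, 0.0 L/s; ΣQ_DR = 94.70 L/s, peak = 29.5 L/s.
Runoff depth d = ΣQ_DR·Δt / A = 94.70 × 3600 / (2.27 ha) = 15.02 mm.
The 1-cm UH is the DRH scaled by (10 mm)/d, so U_p = 29.5 × 10/15.02 = 19.6 L/s.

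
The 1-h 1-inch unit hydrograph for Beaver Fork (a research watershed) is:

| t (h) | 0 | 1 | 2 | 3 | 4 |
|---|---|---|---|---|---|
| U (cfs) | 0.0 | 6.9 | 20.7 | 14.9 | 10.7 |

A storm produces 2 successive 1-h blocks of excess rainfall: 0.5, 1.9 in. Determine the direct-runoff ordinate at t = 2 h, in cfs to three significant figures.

Q ≈ 23.5 cfs

By discrete convolution, Q_j = Σ (P_i / 1 in) · U_{j−i}.
At t = 2 h (j=2): Q = (0.5/1)·20.7 + (1.9/1)·6.9 = 23.5 cfs.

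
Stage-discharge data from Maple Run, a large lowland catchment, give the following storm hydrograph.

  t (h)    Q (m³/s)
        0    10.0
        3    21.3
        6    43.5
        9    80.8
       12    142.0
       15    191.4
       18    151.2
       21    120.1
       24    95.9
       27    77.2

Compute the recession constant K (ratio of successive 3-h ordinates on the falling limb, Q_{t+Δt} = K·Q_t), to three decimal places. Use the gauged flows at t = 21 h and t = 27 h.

Using the recession-limb readings at t = 21 h and t = 27 h: Q falls from 120.1 to 77.2 m³/s over 2 intervals.
K = (Q₂/Q₁)^(1/2) = (77.2/120.1)^(1/2) = 0.802.

K ≈ 0.802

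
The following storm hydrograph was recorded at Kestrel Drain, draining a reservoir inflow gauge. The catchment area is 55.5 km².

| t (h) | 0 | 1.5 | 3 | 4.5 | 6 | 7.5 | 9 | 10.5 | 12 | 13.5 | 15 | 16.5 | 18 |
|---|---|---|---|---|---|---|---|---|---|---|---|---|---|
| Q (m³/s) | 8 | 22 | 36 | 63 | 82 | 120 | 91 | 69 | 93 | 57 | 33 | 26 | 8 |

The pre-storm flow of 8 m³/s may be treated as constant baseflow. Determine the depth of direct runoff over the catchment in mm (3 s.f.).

d ≈ 58.8 mm

Direct runoff: 0.0, 14.0, 28.0, 55.0, 74.0, 112.0, 83.0, 61.0, 85.0, 49.0, 25.0, 18.0, 0.0 m³/s; ΣQ_DR = 604.0 m³/s.
V = ΣQ_DR · Δt = 604.0 × 5400 s = 3.262 × 10^6 m³.
Over A = 55.5 km², depth = V / A = 58.8 mm.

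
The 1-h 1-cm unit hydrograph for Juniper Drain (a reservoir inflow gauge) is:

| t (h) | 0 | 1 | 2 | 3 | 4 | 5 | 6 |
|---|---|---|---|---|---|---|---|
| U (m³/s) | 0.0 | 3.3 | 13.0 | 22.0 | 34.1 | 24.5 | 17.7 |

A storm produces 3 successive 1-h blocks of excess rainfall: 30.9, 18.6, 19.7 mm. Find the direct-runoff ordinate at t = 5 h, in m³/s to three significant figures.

Q ≈ 182 m³/s

By discrete convolution, Q_j = Σ (P_i / 10 mm) · U_{j−i}.
At t = 5 h (j=5): Q = (30.9/10)·24.5 + (18.6/10)·34.1 + (19.7/10)·22.0 = 182 m³/s.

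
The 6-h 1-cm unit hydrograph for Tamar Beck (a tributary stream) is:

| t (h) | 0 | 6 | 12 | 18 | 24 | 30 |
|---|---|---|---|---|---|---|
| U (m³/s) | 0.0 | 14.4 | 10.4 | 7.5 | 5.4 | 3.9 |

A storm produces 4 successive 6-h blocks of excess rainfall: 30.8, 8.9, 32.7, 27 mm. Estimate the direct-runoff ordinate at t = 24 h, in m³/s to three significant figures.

Q ≈ 96.2 m³/s

By discrete convolution, Q_j = Σ (P_i / 10 mm) · U_{j−i}.
At t = 24 h (j=4): Q = (30.8/10)·5.4 + (8.9/10)·7.5 + (32.7/10)·10.4 + (27/10)·14.4 = 96.2 m³/s.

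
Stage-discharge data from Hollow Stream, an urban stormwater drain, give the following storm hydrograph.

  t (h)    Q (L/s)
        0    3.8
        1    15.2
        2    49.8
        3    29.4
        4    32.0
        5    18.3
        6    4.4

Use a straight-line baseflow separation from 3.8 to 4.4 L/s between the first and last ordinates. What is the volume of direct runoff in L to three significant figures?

Direct-runoff ordinates (Q − Q_b): 0.00, 11.30, 45.80, 25.30, 27.80, 14.00, 0.00 L/s.
ΣQ_DR = 124.2 L/s.
With Δt = 1 h = 3600 s, V = ΣQ_DR · Δt = 124.2 × 3600 = 4.47 × 10^5 L.

V ≈ 4.47 × 10^5 L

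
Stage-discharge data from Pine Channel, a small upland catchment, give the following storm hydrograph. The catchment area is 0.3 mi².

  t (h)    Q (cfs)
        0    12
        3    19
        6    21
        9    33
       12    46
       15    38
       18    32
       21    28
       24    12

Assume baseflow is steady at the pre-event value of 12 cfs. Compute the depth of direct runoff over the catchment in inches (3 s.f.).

Direct runoff: 0.0, 7.0, 9.0, 21.0, 34.0, 26.0, 20.0, 16.0, 0.0 cfs; ΣQ_DR = 133.0 cfs.
V = ΣQ_DR · Δt = 133.0 × 10800 s = 1.436 × 10^6 ft³.
Over A = 0.3 mi², depth = V / A = 2.06 in.

d ≈ 2.06 in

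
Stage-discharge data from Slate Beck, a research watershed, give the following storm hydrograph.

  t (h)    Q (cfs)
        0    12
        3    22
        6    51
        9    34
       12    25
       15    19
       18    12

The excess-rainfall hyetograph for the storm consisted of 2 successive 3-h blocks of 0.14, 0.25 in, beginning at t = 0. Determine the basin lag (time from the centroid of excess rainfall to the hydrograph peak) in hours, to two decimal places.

Centroid of excess rainfall: t_c = Σ P_i·t̄_i / ΣP_i = 3.4231 h (block centres at 1.5, 4.5 h).
Hydrograph peak occurs at t = 6 h, so basin lag t_L = 6 − 3.4231 = 2.58 h.

t_L ≈ 2.58 h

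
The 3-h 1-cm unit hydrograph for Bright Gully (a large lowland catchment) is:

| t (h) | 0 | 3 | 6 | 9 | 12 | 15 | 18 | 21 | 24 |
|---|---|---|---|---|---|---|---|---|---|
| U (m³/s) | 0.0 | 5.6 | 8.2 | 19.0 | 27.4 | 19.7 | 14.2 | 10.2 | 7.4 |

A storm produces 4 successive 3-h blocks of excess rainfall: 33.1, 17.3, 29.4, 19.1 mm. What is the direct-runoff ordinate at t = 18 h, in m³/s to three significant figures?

By discrete convolution, Q_j = Σ (P_i / 10 mm) · U_{j−i}.
At t = 18 h (j=6): Q = (33.1/10)·14.2 + (17.3/10)·19.7 + (29.4/10)·27.4 + (19.1/10)·19.0 = 198 m³/s.

Q ≈ 198 m³/s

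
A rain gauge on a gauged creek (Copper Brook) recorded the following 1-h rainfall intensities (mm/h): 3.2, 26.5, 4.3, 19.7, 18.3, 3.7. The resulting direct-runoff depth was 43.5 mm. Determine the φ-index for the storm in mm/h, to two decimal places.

Only the 3 blocks with intensity above φ contribute runoff: 26.5, 19.7, 18.3 mm/h.
Σ(I−φ)·Δt = d  ⇒  (26.5+19.7+18.3 − 3φ)·1 = 43.5
φ = (64.50 − 43.5/1) / 3 = 7.00 mm/h.

φ ≈ 7.00 mm/h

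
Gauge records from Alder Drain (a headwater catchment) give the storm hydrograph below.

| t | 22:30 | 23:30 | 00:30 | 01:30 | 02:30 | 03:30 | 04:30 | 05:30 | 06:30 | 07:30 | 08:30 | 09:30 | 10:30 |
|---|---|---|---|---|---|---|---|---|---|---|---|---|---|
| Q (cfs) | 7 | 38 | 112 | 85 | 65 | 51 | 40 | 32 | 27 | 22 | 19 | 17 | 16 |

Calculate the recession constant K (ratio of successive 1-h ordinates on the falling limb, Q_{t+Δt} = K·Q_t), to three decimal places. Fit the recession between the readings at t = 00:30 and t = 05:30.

Using the recession-limb readings at t = 00:30 and t = 05:30: Q falls from 112 to 32 cfs over 5 intervals.
K = (Q₂/Q₁)^(1/5) = (32/112)^(1/5) = 0.778.

K ≈ 0.778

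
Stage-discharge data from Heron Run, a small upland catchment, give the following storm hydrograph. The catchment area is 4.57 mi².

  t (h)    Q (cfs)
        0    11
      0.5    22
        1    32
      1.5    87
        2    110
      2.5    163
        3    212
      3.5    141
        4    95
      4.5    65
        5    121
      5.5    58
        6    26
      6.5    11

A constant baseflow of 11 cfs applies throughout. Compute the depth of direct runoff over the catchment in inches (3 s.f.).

d ≈ 0.170 in

Direct runoff: 0.0, 11.0, 21.0, 76.0, 99.0, 152.0, 201.0, 130.0, 84.0, 54.0, 110.0, 47.0, 15.0, 0.0 cfs; ΣQ_DR = 1000 cfs.
V = ΣQ_DR · Δt = 1000 × 1800 s = 1.800 × 10^6 ft³.
Over A = 4.57 mi², depth = V / A = 0.170 in.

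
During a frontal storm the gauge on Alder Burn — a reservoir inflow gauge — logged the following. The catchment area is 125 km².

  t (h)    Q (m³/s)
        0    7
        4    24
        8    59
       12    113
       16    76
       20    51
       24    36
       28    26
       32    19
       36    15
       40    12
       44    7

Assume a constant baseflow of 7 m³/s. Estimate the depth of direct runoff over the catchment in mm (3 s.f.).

Direct runoff: 0.0, 17.0, 52.0, 106.0, 69.0, 44.0, 29.0, 19.0, 12.0, 8.0, 5.0, 0.0 m³/s; ΣQ_DR = 361.0 m³/s.
V = ΣQ_DR · Δt = 361.0 × 14400 s = 5.198 × 10^6 m³.
Over A = 125 km², depth = V / A = 41.6 mm.

d ≈ 41.6 mm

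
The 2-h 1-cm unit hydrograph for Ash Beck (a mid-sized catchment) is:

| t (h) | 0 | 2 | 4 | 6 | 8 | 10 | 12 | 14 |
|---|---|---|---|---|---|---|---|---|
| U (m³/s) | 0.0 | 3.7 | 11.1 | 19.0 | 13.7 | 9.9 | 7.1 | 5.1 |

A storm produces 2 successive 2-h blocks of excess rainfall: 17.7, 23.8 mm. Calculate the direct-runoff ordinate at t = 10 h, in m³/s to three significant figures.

Q ≈ 50.1 m³/s

By discrete convolution, Q_j = Σ (P_i / 10 mm) · U_{j−i}.
At t = 10 h (j=5): Q = (17.7/10)·9.9 + (23.8/10)·13.7 = 50.1 m³/s.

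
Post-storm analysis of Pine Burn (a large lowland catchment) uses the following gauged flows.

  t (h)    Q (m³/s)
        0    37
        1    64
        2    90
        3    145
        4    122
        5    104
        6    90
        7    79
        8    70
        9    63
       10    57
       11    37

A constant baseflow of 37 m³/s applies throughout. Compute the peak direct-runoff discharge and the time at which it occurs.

Subtracting baseflow gives direct-runoff ordinates: 0.0, 27.0, 53.0, 108.0, 85.0, 67.0, 53.0, 42.0, 33.0, 26.0, 20.0, 0.0 m³/s.
The maximum is 108.0 m³/s, occurring at the reading for t = 3 h.

Q_p = 108.0 m³/s at t = 3 h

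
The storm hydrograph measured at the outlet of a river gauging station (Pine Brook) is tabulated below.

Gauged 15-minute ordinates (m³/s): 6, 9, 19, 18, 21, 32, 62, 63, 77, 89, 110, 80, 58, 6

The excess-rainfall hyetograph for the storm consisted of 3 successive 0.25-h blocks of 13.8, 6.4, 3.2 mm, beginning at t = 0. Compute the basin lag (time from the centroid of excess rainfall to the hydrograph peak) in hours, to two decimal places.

Centroid of excess rainfall: t_c = Σ P_i·t̄_i / ΣP_i = 0.2618 h (block centres at 0.125, 0.375, 0.625 h).
Hydrograph peak occurs at t = 2.5 h, so basin lag t_L = 2.5 − 0.2618 = 2.24 h.

t_L ≈ 2.24 h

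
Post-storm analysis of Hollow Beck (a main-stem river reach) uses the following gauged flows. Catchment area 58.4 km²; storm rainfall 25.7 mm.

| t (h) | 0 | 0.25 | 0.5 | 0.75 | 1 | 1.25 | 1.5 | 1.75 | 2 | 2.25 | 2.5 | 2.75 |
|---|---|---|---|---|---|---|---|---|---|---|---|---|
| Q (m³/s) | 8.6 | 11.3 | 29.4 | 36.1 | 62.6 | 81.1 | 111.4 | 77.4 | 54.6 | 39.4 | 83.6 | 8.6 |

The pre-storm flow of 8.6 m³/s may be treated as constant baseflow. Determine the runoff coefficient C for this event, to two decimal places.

C ≈ 0.30

ΣQ_DR = 500.9 m³/s; V = ΣQ_DR·Δt = 4.508 × 10^5 m³.
Runoff depth d = V / A = 7.719 mm.
C = d / P = 7.719 / 25.7 = 0.30.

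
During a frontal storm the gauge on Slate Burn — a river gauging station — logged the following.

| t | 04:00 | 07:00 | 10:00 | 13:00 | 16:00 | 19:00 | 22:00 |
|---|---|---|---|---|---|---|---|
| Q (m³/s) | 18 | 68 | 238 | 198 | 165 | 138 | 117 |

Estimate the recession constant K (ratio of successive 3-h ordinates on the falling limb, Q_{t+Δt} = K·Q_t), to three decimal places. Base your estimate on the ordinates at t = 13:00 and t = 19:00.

K ≈ 0.835

Using the recession-limb readings at t = 13:00 and t = 19:00: Q falls from 198 to 138 m³/s over 2 intervals.
K = (Q₂/Q₁)^(1/2) = (138/198)^(1/2) = 0.835.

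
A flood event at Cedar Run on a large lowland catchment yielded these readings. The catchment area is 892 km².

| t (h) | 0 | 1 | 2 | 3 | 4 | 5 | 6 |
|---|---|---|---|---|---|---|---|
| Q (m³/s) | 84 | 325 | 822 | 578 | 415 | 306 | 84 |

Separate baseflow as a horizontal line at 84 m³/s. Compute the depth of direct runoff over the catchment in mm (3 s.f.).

d ≈ 8.18 mm

Direct runoff: 0.0, 241.0, 738.0, 494.0, 331.0, 222.0, 0.0 m³/s; ΣQ_DR = 2026 m³/s.
V = ΣQ_DR · Δt = 2026 × 3600 s = 7.294 × 10^6 m³.
Over A = 892 km², depth = V / A = 8.18 mm.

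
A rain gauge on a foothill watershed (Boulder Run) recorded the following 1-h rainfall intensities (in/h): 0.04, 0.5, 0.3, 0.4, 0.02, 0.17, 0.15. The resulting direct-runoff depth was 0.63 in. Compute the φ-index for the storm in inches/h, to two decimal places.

φ ≈ 0.19 in/h

Only the 3 blocks with intensity above φ contribute runoff: 0.5, 0.3, 0.4 in/h.
Σ(I−φ)·Δt = d  ⇒  (0.5+0.3+0.4 − 3φ)·1 = 0.63
φ = (1.200 − 0.63/1) / 3 = 0.19 in/h.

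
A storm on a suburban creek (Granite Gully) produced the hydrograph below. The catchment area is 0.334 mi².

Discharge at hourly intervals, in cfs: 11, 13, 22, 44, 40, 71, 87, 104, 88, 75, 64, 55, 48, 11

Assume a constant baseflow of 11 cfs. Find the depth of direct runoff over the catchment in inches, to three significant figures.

d ≈ 2.69 in

Direct runoff: 0.0, 2.0, 11.0, 33.0, 29.0, 60.0, 76.0, 93.0, 77.0, 64.0, 53.0, 44.0, 37.0, 0.0 cfs; ΣQ_DR = 579.0 cfs.
V = ΣQ_DR · Δt = 579.0 × 3600 s = 2.084 × 10^6 ft³.
Over A = 0.334 mi², depth = V / A = 2.69 in.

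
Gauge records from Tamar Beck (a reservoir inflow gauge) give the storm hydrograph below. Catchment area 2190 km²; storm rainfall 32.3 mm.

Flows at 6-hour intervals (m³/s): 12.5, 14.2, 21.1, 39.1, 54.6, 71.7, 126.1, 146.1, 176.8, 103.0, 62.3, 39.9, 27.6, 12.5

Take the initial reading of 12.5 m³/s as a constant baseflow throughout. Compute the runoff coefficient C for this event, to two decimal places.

C ≈ 0.22

ΣQ_DR = 732.5 m³/s; V = ΣQ_DR·Δt = 1.582 × 10^7 m³.
Runoff depth d = V / A = 7.225 mm.
C = d / P = 7.225 / 32.3 = 0.22.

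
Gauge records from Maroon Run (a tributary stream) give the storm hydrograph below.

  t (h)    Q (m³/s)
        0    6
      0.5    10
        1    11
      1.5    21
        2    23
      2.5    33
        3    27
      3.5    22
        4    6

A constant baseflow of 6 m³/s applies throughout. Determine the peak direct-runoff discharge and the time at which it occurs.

Subtracting baseflow gives direct-runoff ordinates: 0.0, 4.0, 5.0, 15.0, 17.0, 27.0, 21.0, 16.0, 0.0 m³/s.
The maximum is 27.0 m³/s, occurring at the reading for t = 2.5 h.

Q_p = 27.0 m³/s at t = 2.5 h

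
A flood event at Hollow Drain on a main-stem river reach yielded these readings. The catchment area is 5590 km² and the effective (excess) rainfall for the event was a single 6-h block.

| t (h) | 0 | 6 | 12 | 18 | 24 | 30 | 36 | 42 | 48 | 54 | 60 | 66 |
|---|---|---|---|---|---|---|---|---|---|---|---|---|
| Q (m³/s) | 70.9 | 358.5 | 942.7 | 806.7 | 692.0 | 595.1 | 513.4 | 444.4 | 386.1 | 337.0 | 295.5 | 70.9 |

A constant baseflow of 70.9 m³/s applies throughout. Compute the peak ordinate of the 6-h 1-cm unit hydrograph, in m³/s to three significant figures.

U_p ≈ 484 m³/s

Direct runoff: 0.0, 287.6, 871.8, 735.8, 621.1, 524.2, 442.5, 373.5, 315.2, 266.1, 224.6, 0.0 m³/s; ΣQ_DR = 4662 m³/s, peak = 871.8 m³/s.
Runoff depth d = ΣQ_DR·Δt / A = 4662 × 21600 / (5590 km²) = 18.02 mm.
The 1-cm UH is the DRH scaled by (10 mm)/d, so U_p = 871.8 × 10/18.02 = 484 m³/s.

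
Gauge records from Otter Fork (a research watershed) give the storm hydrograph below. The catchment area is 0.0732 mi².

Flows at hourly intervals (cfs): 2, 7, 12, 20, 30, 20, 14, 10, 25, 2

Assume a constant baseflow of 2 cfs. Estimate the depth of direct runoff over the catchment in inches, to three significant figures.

Direct runoff: 0.0, 5.0, 10.0, 18.0, 28.0, 18.0, 12.0, 8.0, 23.0, 0.0 cfs; ΣQ_DR = 122.0 cfs.
V = ΣQ_DR · Δt = 122.0 × 3600 s = 4.392 × 10^5 ft³.
Over A = 0.0732 mi², depth = V / A = 2.58 in.

d ≈ 2.58 in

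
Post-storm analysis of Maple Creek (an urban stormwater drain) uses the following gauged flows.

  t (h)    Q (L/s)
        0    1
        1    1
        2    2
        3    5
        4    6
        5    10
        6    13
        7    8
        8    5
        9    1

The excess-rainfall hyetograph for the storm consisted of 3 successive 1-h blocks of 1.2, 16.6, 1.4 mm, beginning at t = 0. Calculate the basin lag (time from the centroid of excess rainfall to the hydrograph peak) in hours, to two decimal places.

Centroid of excess rainfall: t_c = Σ P_i·t̄_i / ΣP_i = 1.5104 h (block centres at 0.5, 1.5, 2.5 h).
Hydrograph peak occurs at t = 6 h, so basin lag t_L = 6 − 1.5104 = 4.49 h.

t_L ≈ 4.49 h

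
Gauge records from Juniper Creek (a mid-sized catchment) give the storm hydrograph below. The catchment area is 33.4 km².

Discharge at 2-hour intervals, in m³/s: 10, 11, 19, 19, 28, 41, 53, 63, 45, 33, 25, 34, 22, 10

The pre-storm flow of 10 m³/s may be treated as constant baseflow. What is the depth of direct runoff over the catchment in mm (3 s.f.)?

Direct runoff: 0.0, 1.0, 9.0, 9.0, 18.0, 31.0, 43.0, 53.0, 35.0, 23.0, 15.0, 24.0, 12.0, 0.0 m³/s; ΣQ_DR = 273.0 m³/s.
V = ΣQ_DR · Δt = 273.0 × 7200 s = 1.966 × 10^6 m³.
Over A = 33.4 km², depth = V / A = 58.9 mm.

d ≈ 58.9 mm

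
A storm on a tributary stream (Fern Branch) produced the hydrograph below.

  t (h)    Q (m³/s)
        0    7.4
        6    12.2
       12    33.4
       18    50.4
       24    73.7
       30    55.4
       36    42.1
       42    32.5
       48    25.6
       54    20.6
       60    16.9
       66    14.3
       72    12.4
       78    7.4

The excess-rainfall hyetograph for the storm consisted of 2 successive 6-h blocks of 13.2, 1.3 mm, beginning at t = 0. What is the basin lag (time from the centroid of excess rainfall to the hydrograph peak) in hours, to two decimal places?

t_L ≈ 20.46 h

Centroid of excess rainfall: t_c = Σ P_i·t̄_i / ΣP_i = 3.5379 h (block centres at 3, 9 h).
Hydrograph peak occurs at t = 24 h, so basin lag t_L = 24 − 3.5379 = 20.46 h.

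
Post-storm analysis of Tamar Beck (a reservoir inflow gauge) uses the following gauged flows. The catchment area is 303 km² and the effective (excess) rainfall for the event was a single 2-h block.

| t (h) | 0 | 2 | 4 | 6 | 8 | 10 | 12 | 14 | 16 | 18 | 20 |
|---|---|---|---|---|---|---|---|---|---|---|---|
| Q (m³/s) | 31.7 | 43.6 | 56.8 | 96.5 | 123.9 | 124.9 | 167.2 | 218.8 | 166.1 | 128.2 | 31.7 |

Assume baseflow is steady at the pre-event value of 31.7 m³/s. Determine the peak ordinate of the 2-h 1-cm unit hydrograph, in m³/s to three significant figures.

Direct runoff: 0.0, 11.9, 25.1, 64.8, 92.2, 93.2, 135.5, 187.1, 134.4, 96.5, 0.0 m³/s; ΣQ_DR = 840.7 m³/s, peak = 187.1 m³/s.
Runoff depth d = ΣQ_DR·Δt / A = 840.7 × 7200 / (303 km²) = 19.98 mm.
The 1-cm UH is the DRH scaled by (10 mm)/d, so U_p = 187.1 × 10/19.98 = 93.7 m³/s.

U_p ≈ 93.7 m³/s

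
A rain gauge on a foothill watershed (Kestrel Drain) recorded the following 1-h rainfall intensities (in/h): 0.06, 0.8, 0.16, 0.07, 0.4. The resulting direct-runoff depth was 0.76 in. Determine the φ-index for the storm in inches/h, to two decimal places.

Only the 2 blocks with intensity above φ contribute runoff: 0.8, 0.4 in/h.
Σ(I−φ)·Δt = d  ⇒  (0.8+0.4 − 2φ)·1 = 0.76
φ = (1.200 − 0.76/1) / 2 = 0.22 in/h.

φ ≈ 0.22 in/h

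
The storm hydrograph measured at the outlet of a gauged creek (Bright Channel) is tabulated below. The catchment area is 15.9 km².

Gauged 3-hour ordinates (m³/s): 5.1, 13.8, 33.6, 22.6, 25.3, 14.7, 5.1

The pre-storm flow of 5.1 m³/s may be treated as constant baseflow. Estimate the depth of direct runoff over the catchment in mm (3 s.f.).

d ≈ 57.4 mm

Direct runoff: 0.0, 8.7, 28.5, 17.5, 20.2, 9.6, 0.0 m³/s; ΣQ_DR = 84.50 m³/s.
V = ΣQ_DR · Δt = 84.50 × 10800 s = 9.126 × 10^5 m³.
Over A = 15.9 km², depth = V / A = 57.4 mm.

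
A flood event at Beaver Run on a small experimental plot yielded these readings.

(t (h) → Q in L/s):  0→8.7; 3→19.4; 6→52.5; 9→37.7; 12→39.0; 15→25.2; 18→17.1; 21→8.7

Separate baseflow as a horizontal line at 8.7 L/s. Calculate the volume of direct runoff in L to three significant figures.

V ≈ 1.50 × 10^6 L

Direct-runoff ordinates (Q − Q_b): 0.0, 10.7, 43.8, 29.0, 30.3, 16.5, 8.4, 0.0 L/s.
ΣQ_DR = 138.7 L/s.
With Δt = 3 h = 10800 s, V = ΣQ_DR · Δt = 138.7 × 10800 = 1.50 × 10^6 L.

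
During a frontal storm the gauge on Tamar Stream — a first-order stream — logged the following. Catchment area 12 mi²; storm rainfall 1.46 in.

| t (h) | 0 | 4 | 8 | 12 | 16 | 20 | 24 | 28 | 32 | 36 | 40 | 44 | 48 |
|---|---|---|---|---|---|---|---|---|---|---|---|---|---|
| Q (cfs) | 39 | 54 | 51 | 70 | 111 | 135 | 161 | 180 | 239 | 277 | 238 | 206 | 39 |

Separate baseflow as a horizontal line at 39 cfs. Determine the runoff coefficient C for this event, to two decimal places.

C ≈ 0.46

ΣQ_DR = 1293 cfs; V = ΣQ_DR·Δt = 1.862 × 10^7 ft³.
Runoff depth d = V / A = 0.6679 in.
C = d / P = 0.6679 / 1.46 = 0.46.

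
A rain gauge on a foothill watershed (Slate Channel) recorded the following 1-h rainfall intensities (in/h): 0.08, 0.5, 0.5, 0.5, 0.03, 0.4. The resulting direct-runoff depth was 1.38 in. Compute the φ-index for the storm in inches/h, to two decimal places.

Only the 4 blocks with intensity above φ contribute runoff: 0.5, 0.5, 0.5, 0.4 in/h.
Σ(I−φ)·Δt = d  ⇒  (0.5+0.5+0.5+0.4 − 4φ)·1 = 1.38
φ = (1.900 − 1.38/1) / 4 = 0.13 in/h.

φ ≈ 0.13 in/h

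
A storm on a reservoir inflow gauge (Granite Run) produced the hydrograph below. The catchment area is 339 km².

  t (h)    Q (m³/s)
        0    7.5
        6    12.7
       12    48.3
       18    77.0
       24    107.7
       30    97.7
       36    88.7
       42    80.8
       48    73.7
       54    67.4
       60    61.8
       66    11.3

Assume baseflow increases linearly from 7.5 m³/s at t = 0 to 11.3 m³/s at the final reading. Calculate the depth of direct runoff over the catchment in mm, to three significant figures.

Direct runoff: 0.00, 4.85, 40.11, 68.46, 98.82, 88.47, 79.13, 70.88, 63.44, 56.79, 50.85, 0.00 m³/s; ΣQ_DR = 621.8 m³/s.
V = ΣQ_DR · Δt = 621.8 × 21600 s = 1.343 × 10^7 m³.
Over A = 339 km², depth = V / A = 39.6 mm.

d ≈ 39.6 mm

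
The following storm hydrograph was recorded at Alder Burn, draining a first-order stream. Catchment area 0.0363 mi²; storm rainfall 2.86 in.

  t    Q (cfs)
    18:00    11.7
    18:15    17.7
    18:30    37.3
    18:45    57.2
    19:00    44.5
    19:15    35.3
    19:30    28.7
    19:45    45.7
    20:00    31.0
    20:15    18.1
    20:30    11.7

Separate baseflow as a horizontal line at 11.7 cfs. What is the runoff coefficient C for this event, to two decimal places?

C ≈ 0.78

ΣQ_DR = 210.2 cfs; V = ΣQ_DR·Δt = 1.892 × 10^5 ft³.
Runoff depth d = V / A = 2.243 in.
C = d / P = 2.243 / 2.86 = 0.78.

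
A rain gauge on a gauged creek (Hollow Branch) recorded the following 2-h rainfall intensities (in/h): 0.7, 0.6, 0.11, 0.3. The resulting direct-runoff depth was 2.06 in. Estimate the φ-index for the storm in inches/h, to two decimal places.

Only the 3 blocks with intensity above φ contribute runoff: 0.7, 0.6, 0.3 in/h.
Σ(I−φ)·Δt = d  ⇒  (0.7+0.6+0.3 − 3φ)·2 = 2.06
φ = (1.600 − 2.06/2) / 3 = 0.19 in/h.

φ ≈ 0.19 in/h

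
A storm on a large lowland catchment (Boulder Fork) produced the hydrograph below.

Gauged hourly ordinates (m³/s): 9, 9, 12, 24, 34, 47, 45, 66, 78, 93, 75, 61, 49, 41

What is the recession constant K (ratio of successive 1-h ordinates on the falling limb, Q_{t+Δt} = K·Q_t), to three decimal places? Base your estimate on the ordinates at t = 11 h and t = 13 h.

K ≈ 0.820

Using the recession-limb readings at t = 11 h and t = 13 h: Q falls from 61 to 41 m³/s over 2 intervals.
K = (Q₂/Q₁)^(1/2) = (41/61)^(1/2) = 0.820.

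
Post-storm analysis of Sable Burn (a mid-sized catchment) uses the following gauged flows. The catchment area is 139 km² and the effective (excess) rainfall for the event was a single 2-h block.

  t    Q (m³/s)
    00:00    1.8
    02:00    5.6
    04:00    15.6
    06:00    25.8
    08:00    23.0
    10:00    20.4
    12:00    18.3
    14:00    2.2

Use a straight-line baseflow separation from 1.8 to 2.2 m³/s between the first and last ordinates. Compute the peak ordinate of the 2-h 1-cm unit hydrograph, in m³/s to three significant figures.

U_p ≈ 47.6 m³/s

Direct runoff: 0.00, 3.74, 13.69, 23.83, 20.97, 18.31, 16.16, 0.00 m³/s; ΣQ_DR = 96.70 m³/s, peak = 23.83 m³/s.
Runoff depth d = ΣQ_DR·Δt / A = 96.70 × 7200 / (139 km²) = 5.009 mm.
The 1-cm UH is the DRH scaled by (10 mm)/d, so U_p = 23.83 × 10/5.009 = 47.6 m³/s.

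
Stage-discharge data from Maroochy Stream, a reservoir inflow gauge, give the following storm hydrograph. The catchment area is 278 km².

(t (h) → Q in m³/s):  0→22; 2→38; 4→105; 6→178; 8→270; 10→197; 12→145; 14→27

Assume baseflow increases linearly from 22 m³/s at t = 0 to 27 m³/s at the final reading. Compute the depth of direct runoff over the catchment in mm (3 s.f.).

d ≈ 20.4 mm

Direct runoff: 0.00, 15.29, 81.57, 153.86, 245.14, 171.43, 118.71, 0.00 m³/s; ΣQ_DR = 786.0 m³/s.
V = ΣQ_DR · Δt = 786.0 × 7200 s = 5.659 × 10^6 m³.
Over A = 278 km², depth = V / A = 20.4 mm.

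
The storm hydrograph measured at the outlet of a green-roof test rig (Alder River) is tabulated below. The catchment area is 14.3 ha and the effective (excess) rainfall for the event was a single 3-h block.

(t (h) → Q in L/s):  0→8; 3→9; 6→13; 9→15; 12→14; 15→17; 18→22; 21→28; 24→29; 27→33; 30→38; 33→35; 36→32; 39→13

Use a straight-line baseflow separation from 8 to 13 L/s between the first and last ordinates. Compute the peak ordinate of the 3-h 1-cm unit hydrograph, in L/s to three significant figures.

U_p ≈ 21.8 L/s

Direct runoff: 0.00, 0.62, 4.23, 5.85, 4.46, 7.08, 11.69, 17.31, 17.92, 21.54, 26.15, 22.77, 19.38, 0.00 L/s; ΣQ_DR = 159.0 L/s, peak = 26.15 L/s.
Runoff depth d = ΣQ_DR·Δt / A = 159.0 × 10800 / (14.3 ha) = 12.01 mm.
The 1-cm UH is the DRH scaled by (10 mm)/d, so U_p = 26.15 × 10/12.01 = 21.8 L/s.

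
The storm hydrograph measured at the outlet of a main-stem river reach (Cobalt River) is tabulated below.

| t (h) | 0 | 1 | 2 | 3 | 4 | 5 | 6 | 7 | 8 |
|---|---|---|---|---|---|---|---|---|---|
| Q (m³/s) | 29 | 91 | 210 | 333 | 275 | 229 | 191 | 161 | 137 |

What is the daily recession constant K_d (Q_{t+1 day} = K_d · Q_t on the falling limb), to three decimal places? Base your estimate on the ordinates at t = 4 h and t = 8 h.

Between t = 4 h and t = 8 h the flow falls from 275 to 137 m³/s over 4×1 h = 4 h.
Per-interval ratio K = (137/275)^(1/4) = 0.8401; K_d = K^(24/1) = 0.015.

K_d ≈ 0.015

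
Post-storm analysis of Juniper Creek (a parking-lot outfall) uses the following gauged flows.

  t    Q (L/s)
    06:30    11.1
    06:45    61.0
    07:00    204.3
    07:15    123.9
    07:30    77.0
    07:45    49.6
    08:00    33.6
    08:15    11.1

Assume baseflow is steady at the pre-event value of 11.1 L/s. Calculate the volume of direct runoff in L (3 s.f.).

V ≈ 4.35 × 10^5 L

Direct-runoff ordinates (Q − Q_b): 0.0, 49.9, 193.2, 112.8, 65.9, 38.5, 22.5, 0.0 L/s.
ΣQ_DR = 482.8 L/s.
With Δt = 0.25 h = 900 s, V = ΣQ_DR · Δt = 482.8 × 900 = 4.35 × 10^5 L.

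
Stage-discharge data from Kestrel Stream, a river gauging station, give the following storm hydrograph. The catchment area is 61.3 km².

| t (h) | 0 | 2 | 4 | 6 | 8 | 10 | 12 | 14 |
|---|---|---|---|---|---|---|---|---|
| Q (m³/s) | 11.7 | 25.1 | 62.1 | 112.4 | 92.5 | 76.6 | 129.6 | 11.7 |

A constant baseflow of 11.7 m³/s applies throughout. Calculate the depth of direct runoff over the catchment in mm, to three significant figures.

d ≈ 50.3 mm

Direct runoff: 0.0, 13.4, 50.4, 100.7, 80.8, 64.9, 117.9, 0.0 m³/s; ΣQ_DR = 428.1 m³/s.
V = ΣQ_DR · Δt = 428.1 × 7200 s = 3.082 × 10^6 m³.
Over A = 61.3 km², depth = V / A = 50.3 mm.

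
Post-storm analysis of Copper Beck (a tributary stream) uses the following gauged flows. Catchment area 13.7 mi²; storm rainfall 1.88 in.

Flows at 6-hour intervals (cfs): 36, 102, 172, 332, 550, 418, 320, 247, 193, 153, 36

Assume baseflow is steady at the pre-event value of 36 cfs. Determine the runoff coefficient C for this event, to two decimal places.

ΣQ_DR = 2163 cfs; V = ΣQ_DR·Δt = 4.672 × 10^7 ft³.
Runoff depth d = V / A = 1.468 in.
C = d / P = 1.468 / 1.88 = 0.78.

C ≈ 0.78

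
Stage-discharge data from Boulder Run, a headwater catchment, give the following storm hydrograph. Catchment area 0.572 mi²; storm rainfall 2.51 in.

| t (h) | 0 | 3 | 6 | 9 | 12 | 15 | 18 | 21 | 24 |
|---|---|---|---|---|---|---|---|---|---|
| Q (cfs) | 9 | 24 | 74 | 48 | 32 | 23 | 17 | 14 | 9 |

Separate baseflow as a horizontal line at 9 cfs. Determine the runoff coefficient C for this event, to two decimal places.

C ≈ 0.55

ΣQ_DR = 169.0 cfs; V = ΣQ_DR·Δt = 1.825 × 10^6 ft³.
Runoff depth d = V / A = 1.373 in.
C = d / P = 1.373 / 2.51 = 0.55.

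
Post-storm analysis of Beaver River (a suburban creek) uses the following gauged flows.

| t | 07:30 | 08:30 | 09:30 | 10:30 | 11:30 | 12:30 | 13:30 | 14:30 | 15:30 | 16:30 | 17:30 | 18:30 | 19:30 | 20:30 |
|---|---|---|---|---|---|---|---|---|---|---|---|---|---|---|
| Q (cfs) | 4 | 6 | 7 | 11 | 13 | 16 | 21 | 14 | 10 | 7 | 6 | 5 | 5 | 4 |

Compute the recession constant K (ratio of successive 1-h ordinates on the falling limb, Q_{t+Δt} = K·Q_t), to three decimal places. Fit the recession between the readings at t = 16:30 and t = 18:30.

K ≈ 0.845

Using the recession-limb readings at t = 16:30 and t = 18:30: Q falls from 7 to 5 cfs over 2 intervals.
K = (Q₂/Q₁)^(1/2) = (5/7)^(1/2) = 0.845.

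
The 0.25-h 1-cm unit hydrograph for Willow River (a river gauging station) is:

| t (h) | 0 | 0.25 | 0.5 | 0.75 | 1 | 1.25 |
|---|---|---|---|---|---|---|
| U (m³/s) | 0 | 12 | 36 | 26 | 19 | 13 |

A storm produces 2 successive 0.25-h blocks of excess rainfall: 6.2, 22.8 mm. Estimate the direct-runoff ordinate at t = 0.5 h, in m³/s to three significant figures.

Q ≈ 49.7 m³/s

By discrete convolution, Q_j = Σ (P_i / 10 mm) · U_{j−i}.
At t = 0.5 h (j=2): Q = (6.2/10)·36 + (22.8/10)·12 = 49.7 m³/s.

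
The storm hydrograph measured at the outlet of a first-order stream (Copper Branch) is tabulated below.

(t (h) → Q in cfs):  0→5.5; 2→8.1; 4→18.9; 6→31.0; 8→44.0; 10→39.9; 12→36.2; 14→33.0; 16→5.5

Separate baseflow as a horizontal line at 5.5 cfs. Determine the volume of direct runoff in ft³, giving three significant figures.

Direct-runoff ordinates (Q − Q_b): 0.0, 2.6, 13.4, 25.5, 38.5, 34.4, 30.7, 27.5, 0.0 cfs.
ΣQ_DR = 172.6 cfs.
With Δt = 2 h = 7200 s, V = ΣQ_DR · Δt = 172.6 × 7200 = 1.24 × 10^6 ft³.

V ≈ 1.24 × 10^6 ft³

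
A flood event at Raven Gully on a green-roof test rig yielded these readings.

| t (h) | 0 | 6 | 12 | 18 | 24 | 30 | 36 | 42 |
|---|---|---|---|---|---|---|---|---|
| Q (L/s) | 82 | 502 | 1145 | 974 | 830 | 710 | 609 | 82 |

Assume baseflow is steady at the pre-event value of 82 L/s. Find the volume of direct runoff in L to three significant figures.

Direct-runoff ordinates (Q − Q_b): 0.0, 420.0, 1063.0, 892.0, 748.0, 628.0, 527.0, 0.0 L/s.
ΣQ_DR = 4278 L/s.
With Δt = 6 h = 21600 s, V = ΣQ_DR · Δt = 4278 × 21600 = 9.24 × 10^7 L.

V ≈ 9.24 × 10^7 L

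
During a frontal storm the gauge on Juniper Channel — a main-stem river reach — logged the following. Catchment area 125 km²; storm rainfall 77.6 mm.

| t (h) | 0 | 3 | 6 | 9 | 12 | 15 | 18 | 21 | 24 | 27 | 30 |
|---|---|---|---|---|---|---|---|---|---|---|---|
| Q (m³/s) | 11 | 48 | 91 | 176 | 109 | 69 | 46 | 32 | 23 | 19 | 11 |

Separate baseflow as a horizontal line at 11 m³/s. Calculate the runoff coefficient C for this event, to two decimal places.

C ≈ 0.57

ΣQ_DR = 514.0 m³/s; V = ΣQ_DR·Δt = 5.551 × 10^6 m³.
Runoff depth d = V / A = 44.41 mm.
C = d / P = 44.41 / 77.6 = 0.57.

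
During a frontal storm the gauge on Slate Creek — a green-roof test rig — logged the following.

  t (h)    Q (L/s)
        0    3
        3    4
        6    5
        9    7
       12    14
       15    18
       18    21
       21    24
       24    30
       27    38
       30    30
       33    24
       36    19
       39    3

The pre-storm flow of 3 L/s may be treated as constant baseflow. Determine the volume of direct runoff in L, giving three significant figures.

V ≈ 2.14 × 10^6 L

Direct-runoff ordinates (Q − Q_b): 0.0, 1.0, 2.0, 4.0, 11.0, 15.0, 18.0, 21.0, 27.0, 35.0, 27.0, 21.0, 16.0, 0.0 L/s.
ΣQ_DR = 198.0 L/s.
With Δt = 3 h = 10800 s, V = ΣQ_DR · Δt = 198.0 × 10800 = 2.14 × 10^6 L.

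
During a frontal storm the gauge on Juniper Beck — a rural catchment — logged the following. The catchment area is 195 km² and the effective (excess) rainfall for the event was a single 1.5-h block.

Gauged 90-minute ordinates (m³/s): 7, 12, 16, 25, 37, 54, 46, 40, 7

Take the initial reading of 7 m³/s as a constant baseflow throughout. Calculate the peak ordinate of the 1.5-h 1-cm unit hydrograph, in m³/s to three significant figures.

Direct runoff: 0.0, 5.0, 9.0, 18.0, 30.0, 47.0, 39.0, 33.0, 0.0 m³/s; ΣQ_DR = 181.0 m³/s, peak = 47.0 m³/s.
Runoff depth d = ΣQ_DR·Δt / A = 181.0 × 5400 / (195 km²) = 5.012 mm.
The 1-cm UH is the DRH scaled by (10 mm)/d, so U_p = 47.0 × 10/5.012 = 93.8 m³/s.

U_p ≈ 93.8 m³/s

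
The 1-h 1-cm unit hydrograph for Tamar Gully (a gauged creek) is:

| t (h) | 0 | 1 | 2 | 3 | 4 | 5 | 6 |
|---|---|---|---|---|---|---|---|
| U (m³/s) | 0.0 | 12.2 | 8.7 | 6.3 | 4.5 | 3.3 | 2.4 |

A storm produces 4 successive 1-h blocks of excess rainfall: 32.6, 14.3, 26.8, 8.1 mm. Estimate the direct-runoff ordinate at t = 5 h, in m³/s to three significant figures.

Q ≈ 41.1 m³/s

By discrete convolution, Q_j = Σ (P_i / 10 mm) · U_{j−i}.
At t = 5 h (j=5): Q = (32.6/10)·3.3 + (14.3/10)·4.5 + (26.8/10)·6.3 + (8.1/10)·8.7 = 41.1 m³/s.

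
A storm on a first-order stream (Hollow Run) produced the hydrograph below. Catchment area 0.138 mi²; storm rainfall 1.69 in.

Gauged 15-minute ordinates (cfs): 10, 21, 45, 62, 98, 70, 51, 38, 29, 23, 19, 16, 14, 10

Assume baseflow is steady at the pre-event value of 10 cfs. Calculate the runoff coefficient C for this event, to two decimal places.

C ≈ 0.61

ΣQ_DR = 366.0 cfs; V = ΣQ_DR·Δt = 3.294 × 10^5 ft³.
Runoff depth d = V / A = 1.027 in.
C = d / P = 1.027 / 1.69 = 0.61.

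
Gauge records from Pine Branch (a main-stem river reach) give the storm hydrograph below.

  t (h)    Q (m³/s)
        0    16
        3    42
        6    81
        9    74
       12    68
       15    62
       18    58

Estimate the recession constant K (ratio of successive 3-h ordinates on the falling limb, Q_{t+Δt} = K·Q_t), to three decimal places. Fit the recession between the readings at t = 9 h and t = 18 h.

K ≈ 0.922

Using the recession-limb readings at t = 9 h and t = 18 h: Q falls from 74 to 58 m³/s over 3 intervals.
K = (Q₂/Q₁)^(1/3) = (58/74)^(1/3) = 0.922.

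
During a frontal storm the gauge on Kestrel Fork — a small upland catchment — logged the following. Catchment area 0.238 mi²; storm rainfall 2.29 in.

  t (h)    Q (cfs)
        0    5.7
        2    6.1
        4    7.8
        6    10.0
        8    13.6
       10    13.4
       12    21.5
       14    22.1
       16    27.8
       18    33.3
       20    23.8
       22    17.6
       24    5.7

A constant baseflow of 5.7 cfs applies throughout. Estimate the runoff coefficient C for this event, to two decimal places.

C ≈ 0.76

ΣQ_DR = 134.3 cfs; V = ΣQ_DR·Δt = 9.670 × 10^5 ft³.
Runoff depth d = V / A = 1.749 in.
C = d / P = 1.749 / 2.29 = 0.76.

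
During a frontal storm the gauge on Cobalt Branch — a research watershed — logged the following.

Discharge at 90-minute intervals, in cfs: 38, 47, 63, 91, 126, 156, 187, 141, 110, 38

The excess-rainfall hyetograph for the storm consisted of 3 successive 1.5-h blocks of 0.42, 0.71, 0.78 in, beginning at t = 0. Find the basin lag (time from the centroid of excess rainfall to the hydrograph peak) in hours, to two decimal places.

t_L ≈ 6.47 h

Centroid of excess rainfall: t_c = Σ P_i·t̄_i / ΣP_i = 2.5327 h (block centres at 0.75, 2.25, 3.75 h).
Hydrograph peak occurs at t = 9 h, so basin lag t_L = 9 − 2.5327 = 6.47 h.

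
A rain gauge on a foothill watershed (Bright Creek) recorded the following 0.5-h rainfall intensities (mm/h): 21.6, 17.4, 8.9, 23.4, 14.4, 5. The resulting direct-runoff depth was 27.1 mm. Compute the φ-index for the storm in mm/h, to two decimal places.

Only the 5 blocks with intensity above φ contribute runoff: 21.6, 17.4, 8.9, 23.4, 14.4 mm/h.
Σ(I−φ)·Δt = d  ⇒  (21.6+17.4+8.9+23.4+14.4 − 5φ)·0.5 = 27.1
φ = (85.70 − 27.1/0.5) / 5 = 6.30 mm/h.

φ ≈ 6.30 mm/h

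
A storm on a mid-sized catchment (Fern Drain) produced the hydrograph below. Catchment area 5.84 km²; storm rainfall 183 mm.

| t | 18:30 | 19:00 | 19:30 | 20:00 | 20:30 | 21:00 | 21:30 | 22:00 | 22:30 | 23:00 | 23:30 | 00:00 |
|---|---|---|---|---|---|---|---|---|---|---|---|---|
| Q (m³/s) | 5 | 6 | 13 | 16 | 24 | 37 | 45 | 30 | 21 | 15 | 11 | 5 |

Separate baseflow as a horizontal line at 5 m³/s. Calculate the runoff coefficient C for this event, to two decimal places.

C ≈ 0.28

ΣQ_DR = 168.0 m³/s; V = ΣQ_DR·Δt = 3.024 × 10^5 m³.
Runoff depth d = V / A = 51.78 mm.
C = d / P = 51.78 / 183 = 0.28.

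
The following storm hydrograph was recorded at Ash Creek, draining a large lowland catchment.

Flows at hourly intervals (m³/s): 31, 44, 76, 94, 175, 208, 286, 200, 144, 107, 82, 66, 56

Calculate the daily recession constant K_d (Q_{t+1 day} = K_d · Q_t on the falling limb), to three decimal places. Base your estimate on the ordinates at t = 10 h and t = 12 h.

K_d ≈ 0.010

Between t = 10 h and t = 12 h the flow falls from 82 to 56 m³/s over 2×1 h = 2 h.
Per-interval ratio K = (56/82)^(1/2) = 0.8264; K_d = K^(24/1) = 0.010.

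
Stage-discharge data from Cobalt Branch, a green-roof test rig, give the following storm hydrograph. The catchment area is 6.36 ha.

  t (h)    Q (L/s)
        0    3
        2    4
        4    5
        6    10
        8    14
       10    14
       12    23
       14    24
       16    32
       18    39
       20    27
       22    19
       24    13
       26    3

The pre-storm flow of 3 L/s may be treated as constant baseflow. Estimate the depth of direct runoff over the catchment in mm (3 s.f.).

Direct runoff: 0.0, 1.0, 2.0, 7.0, 11.0, 11.0, 20.0, 21.0, 29.0, 36.0, 24.0, 16.0, 10.0, 0.0 L/s; ΣQ_DR = 188.0 L/s.
V = ΣQ_DR · Δt = 188.0 × 7200 s = 1.354 × 10^6 L.
Over A = 6.36 ha, depth = V / A = 21.3 mm.

d ≈ 21.3 mm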